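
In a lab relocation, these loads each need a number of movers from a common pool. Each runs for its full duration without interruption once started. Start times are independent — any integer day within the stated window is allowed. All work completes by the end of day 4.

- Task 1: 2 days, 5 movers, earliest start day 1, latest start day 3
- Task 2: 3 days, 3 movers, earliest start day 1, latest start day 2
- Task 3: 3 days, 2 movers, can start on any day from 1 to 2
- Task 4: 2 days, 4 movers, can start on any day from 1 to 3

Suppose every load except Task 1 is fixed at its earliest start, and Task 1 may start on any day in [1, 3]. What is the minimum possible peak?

Task 1@1: d1:14  d2:14  d3:5  d4:0 → peak 14
Task 1@2: d1:9  d2:14  d3:10  d4:0 → peak 14
Task 1@3: d1:9  d2:9  d3:10  d4:5 → peak 10
Best is Task 1@3, peak 10.

10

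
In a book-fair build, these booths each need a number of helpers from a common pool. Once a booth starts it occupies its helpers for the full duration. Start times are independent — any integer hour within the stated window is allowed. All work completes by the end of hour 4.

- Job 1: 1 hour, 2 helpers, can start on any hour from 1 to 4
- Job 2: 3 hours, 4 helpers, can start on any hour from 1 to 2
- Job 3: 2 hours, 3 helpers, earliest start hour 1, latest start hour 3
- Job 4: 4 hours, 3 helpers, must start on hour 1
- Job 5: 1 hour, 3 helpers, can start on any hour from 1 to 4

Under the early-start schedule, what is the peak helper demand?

Early-start schedule: Job 1@1, Job 2@1, Job 3@1, Job 4@1, Job 5@1.
Load per hour: hour 1: 15, hour 2: 10, hour 3: 7, hour 4: 3.
Peak is 15.

15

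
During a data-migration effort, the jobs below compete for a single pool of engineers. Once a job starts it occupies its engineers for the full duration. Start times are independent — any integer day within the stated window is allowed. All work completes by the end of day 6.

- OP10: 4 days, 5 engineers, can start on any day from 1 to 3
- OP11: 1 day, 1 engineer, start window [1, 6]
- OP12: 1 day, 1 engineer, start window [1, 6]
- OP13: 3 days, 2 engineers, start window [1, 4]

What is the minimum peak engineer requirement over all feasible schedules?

Early-start (OP10@1, OP11@1, OP12@1, OP13@1) gives peak 9: d1:9  d2:7  d3:7  d4:5  d5:0  d6:0.
Shift OP13→2.
Schedule OP10@1, OP11@1, OP12@1, OP13@2: d1:7  d2:7  d3:7  d4:7  d5:0  d6:0 — peak 7.

7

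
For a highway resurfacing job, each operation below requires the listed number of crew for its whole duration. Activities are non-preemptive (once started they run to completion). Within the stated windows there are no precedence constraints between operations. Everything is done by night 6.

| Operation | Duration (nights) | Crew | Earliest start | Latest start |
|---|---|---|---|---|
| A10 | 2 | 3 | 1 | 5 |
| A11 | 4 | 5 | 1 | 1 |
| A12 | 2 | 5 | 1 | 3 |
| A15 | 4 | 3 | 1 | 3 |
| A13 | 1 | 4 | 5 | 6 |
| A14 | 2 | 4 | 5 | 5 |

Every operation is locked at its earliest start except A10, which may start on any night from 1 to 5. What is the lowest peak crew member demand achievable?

A10@1: n1:16  n2:16  n3:8  n4:8  n5:8  n6:4 → peak 16
A10@2: n1:13  n2:16  n3:11  n4:8  n5:8  n6:4 → peak 16
A10@3: n1:13  n2:13  n3:11  n4:11  n5:8  n6:4 → peak 13
A10@4: n1:13  n2:13  n3:8  n4:11  n5:11  n6:4 → peak 13
A10@5: n1:13  n2:13  n3:8  n4:8  n5:11  n6:7 → peak 13
Best is A10@3, peak 13.

13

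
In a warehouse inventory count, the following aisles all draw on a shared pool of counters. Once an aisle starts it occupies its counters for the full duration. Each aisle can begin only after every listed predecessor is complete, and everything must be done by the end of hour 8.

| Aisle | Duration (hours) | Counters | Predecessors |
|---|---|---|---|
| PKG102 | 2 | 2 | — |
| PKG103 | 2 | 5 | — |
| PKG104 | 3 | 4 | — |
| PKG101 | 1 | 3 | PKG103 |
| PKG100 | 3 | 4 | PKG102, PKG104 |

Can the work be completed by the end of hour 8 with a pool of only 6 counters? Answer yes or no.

The minimum achievable peak is 7; 6 < 7, so no feasible schedule stays within the cap.

no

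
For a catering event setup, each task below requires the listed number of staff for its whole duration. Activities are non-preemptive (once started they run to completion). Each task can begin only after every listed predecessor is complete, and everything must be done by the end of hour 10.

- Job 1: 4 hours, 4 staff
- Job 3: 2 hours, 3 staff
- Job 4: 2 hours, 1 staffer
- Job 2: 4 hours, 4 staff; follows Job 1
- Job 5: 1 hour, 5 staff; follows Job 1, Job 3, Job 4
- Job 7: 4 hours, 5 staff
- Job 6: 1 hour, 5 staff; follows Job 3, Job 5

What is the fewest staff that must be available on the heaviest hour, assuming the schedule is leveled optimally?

Early-start (Job 1@1, Job 3@1, Job 4@1, Job 2@5, Job 5@5, Job 7@1, Job 6@6) gives peak 13: h1:13  h2:13  h3:9  h4:9  h5:9  h6:9  h7:4  h8:4  h9:0  h10:0.
Shift Job 7→6, Job 6→10.
Schedule Job 1@1, Job 3@1, Job 4@1, Job 2@5, Job 5@5, Job 7@6, Job 6@10: h1:8  h2:8  h3:4  h4:4  h5:9  h6:9  h7:9  h8:9  h9:5  h10:5 — peak 9.

9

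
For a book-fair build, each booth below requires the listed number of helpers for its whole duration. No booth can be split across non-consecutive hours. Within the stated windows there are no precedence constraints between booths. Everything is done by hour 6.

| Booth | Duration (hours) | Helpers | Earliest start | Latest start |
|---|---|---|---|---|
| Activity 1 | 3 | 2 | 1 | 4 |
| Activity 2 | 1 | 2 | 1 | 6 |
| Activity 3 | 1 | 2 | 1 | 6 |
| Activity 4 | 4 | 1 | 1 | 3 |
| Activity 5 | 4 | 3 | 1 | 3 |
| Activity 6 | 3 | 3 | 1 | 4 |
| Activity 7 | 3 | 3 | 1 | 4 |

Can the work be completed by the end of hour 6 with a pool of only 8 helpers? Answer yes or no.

no

The minimum achievable peak is 9; 8 < 9, so no feasible schedule stays within the cap.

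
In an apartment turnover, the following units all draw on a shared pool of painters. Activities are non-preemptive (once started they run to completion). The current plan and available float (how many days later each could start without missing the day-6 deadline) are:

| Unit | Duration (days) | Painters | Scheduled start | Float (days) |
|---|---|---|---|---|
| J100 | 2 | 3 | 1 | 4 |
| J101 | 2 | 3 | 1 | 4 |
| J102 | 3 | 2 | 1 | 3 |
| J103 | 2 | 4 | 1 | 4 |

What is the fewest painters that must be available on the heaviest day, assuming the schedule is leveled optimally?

5

Early-start (J100@1, J101@1, J102@1, J103@1) gives peak 12: d1:12  d2:12  d3:2  d4:0  d5:0  d6:0.
Shift J101→3, J103→5.
Schedule J100@1, J101@3, J102@1, J103@5: d1:5  d2:5  d3:5  d4:3  d5:4  d6:4 — peak 5.
Total painter-days = 26 over 6 days ⇒ peak ≥ ⌈26/6⌉ = 5, so 5 is optimal.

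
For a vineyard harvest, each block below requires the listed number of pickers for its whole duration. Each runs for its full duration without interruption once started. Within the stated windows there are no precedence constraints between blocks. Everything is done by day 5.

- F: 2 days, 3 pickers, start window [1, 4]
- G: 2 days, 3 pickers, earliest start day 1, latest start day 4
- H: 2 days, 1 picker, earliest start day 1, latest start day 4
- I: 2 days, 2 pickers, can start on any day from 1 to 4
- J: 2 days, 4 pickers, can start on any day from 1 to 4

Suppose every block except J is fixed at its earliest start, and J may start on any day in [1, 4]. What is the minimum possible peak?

J@1: d1:13  d2:13  d3:0  d4:0  d5:0 → peak 13
J@2: d1:9  d2:13  d3:4  d4:0  d5:0 → peak 13
J@3: d1:9  d2:9  d3:4  d4:4  d5:0 → peak 9
J@4: d1:9  d2:9  d3:0  d4:4  d5:4 → peak 9
Best is J@3, peak 9.

9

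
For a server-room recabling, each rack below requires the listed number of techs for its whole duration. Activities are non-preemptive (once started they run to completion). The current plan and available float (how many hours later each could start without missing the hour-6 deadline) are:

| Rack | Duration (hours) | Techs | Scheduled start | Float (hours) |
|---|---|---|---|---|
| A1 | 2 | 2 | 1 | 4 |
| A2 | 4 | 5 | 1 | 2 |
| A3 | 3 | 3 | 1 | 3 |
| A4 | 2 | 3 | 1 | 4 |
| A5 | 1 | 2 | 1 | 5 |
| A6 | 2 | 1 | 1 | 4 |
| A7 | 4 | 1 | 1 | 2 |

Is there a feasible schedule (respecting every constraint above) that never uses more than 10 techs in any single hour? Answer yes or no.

Schedule A1@1, A2@1, A3@3, A4@5, A5@1, A6@5, A7@2: h1:9  h2:8  h3:9  h4:9  h5:8  h6:4 — peak 9 ≤ 10.

yes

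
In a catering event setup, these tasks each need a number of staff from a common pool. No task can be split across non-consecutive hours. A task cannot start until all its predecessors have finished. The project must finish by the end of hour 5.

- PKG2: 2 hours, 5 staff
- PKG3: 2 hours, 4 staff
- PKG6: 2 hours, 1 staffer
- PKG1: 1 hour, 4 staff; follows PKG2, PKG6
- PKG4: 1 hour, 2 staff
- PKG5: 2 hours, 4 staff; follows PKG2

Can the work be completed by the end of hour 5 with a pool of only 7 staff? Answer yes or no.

The minimum achievable peak is 8; 7 < 8, so no feasible schedule stays within the cap.

no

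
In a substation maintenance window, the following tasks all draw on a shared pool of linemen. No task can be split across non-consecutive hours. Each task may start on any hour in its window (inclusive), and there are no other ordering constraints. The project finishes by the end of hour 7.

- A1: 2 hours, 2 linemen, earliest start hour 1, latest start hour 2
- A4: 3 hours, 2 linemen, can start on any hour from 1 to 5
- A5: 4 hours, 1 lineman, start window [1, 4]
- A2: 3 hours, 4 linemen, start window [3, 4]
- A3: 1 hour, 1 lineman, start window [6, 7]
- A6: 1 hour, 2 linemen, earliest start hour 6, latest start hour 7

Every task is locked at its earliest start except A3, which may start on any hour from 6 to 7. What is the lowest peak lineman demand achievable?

A3@6: h1:5  h2:5  h3:7  h4:5  h5:4  h6:3  h7:0 → peak 7
A3@7: h1:5  h2:5  h3:7  h4:5  h5:4  h6:2  h7:1 → peak 7
Best is A3@6, peak 7.

7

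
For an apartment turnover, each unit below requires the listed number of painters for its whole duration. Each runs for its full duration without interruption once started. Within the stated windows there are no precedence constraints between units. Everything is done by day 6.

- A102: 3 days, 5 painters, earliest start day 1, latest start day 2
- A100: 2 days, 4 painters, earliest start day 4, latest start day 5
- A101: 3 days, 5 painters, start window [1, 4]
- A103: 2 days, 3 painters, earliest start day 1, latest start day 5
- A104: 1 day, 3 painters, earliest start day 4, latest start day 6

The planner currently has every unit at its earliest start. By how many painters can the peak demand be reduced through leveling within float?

Early-start peak: d1:13  d2:13  d3:10  d4:7  d5:4  d6:0 ⇒ 13.
Leveled (A102@1, A100@4, A101@4, A103@1, A104@6): d1:8  d2:8  d3:5  d4:9  d5:9  d6:8 ⇒ 9.
Reduction 13 − 9 = 4.

4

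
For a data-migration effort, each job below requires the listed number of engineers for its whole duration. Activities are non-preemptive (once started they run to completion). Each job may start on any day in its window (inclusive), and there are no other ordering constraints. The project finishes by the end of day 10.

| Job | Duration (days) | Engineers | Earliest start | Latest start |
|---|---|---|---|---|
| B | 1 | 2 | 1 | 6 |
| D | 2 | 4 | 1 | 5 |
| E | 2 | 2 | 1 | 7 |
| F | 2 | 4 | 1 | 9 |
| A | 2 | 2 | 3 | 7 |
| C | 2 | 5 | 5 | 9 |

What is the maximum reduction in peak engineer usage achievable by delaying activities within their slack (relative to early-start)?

7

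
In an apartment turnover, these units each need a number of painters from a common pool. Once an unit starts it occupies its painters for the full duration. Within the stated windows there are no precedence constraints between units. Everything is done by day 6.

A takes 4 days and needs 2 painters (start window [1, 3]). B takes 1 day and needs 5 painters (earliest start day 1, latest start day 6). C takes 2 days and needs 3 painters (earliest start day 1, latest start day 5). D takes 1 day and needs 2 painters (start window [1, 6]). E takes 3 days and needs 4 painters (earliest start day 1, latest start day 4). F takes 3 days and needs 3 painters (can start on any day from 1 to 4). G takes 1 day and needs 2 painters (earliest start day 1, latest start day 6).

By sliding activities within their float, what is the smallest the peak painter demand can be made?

8

Early-start (A@1, B@1, C@1, D@1, E@1, F@1, G@1) gives peak 21: d1:21  d2:12  d3:9  d4:2  d5:0  d6:0.
Shift B→6, C→4, F→4, G→2.
Schedule A@1, B@6, C@4, D@1, E@1, F@4, G@2: d1:8  d2:8  d3:6  d4:8  d5:6  d6:8 — peak 8.
Total painter-days = 44 over 6 days ⇒ peak ≥ ⌈44/6⌉ = 8, so 8 is optimal.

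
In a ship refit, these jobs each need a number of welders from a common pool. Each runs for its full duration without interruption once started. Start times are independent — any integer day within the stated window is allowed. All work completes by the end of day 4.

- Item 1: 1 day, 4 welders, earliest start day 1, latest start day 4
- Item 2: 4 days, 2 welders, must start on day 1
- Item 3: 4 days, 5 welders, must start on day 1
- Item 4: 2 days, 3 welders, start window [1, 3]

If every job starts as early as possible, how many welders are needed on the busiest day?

14

Early-start schedule: Item 1@1, Item 2@1, Item 3@1, Item 4@1.
Load per day: day 1: 14, day 2: 10, day 3: 7, day 4: 7.
Peak is 14.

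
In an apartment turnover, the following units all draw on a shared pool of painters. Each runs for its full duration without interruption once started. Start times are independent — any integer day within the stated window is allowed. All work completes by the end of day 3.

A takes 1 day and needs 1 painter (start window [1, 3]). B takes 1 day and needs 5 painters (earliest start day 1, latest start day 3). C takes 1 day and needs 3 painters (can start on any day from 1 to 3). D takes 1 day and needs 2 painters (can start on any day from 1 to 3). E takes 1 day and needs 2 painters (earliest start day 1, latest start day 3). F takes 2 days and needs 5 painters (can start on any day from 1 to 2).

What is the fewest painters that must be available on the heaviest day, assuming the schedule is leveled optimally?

Early-start (A@1, B@1, C@1, D@1, E@1, F@1) gives peak 18: d1:18  d2:5  d3:0.
Shift C→2, E→3, F→2.
Schedule A@1, B@1, C@2, D@1, E@3, F@2: d1:8  d2:8  d3:7 — peak 8.
Total painter-days = 23 over 3 days ⇒ peak ≥ ⌈23/3⌉ = 8, so 8 is optimal.

8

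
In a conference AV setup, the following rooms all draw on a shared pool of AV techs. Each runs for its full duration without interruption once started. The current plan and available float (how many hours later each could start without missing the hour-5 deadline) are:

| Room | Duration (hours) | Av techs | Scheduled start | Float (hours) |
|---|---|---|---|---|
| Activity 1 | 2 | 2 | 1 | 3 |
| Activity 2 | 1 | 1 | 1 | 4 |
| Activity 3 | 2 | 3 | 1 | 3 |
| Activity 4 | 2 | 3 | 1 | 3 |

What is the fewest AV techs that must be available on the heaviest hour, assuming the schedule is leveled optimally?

Early-start (Activity 1@1, Activity 2@1, Activity 3@1, Activity 4@1) gives peak 9: h1:9  h2:8  h3:0  h4:0  h5:0.
Shift Activity 3→2, Activity 4→4.
Schedule Activity 1@1, Activity 2@1, Activity 3@2, Activity 4@4: h1:3  h2:5  h3:3  h4:3  h5:3 — peak 5.

5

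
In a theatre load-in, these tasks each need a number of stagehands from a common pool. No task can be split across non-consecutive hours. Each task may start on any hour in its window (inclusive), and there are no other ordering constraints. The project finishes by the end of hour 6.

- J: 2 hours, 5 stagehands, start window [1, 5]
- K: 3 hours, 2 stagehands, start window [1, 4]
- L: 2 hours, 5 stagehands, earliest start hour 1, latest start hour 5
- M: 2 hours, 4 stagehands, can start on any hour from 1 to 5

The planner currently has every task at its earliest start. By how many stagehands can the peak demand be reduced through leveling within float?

Early-start peak: h1:16  h2:16  h3:2  h4:0  h5:0  h6:0 ⇒ 16.
Leveled (J@1, K@1, L@3, M@5): h1:7  h2:7  h3:7  h4:5  h5:4  h6:4 ⇒ 7.
Reduction 16 − 7 = 9.

9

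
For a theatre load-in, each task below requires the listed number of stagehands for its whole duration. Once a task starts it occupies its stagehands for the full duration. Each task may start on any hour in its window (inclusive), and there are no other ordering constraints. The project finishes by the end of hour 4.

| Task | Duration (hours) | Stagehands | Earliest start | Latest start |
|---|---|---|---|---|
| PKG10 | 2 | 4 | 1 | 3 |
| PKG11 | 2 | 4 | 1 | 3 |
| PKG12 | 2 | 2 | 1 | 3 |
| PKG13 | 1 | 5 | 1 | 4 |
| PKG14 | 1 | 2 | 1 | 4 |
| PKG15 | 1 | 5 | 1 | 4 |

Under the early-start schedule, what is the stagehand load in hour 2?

10

At early start, hour 2 has: PKG10, PKG11, PKG12.
Demand: 4 + 4 + 2 = 10.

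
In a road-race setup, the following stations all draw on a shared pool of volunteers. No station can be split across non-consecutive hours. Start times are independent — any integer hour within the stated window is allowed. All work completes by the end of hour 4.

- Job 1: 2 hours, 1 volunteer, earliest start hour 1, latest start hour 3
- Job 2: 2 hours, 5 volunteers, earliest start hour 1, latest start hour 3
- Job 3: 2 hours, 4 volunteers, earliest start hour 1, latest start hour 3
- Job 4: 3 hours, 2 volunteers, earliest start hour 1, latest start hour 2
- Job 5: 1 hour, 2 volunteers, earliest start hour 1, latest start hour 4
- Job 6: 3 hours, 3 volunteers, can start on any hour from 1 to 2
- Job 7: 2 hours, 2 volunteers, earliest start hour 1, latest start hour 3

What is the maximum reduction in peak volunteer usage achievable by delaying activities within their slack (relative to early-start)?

8

Early-start peak: h1:19  h2:17  h3:5  h4:0 ⇒ 19.
Leveled (Job 1@1, Job 2@1, Job 3@3, Job 4@1, Job 5@1, Job 6@2, Job 7@3): h1:10  h2:11  h3:11  h4:9 ⇒ 11.
Reduction 19 − 11 = 8.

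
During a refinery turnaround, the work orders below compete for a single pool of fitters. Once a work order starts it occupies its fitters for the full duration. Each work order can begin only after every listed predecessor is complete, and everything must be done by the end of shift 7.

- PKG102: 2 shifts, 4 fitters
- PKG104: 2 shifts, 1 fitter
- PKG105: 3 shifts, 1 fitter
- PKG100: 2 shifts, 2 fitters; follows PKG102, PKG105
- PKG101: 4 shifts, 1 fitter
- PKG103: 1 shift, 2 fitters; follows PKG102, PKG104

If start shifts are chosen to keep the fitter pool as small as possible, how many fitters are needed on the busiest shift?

4

Early-start (PKG102@1, PKG104@1, PKG105@1, PKG100@4, PKG101@1, PKG103@3) gives peak 7: s1:7  s2:7  s3:4  s4:3  s5:2  s6:0  s7:0.
Shift PKG104→3, PKG105→3, PKG100→6, PKG101→3, PKG103→5.
Schedule PKG102@1, PKG104@3, PKG105@3, PKG100@6, PKG101@3, PKG103@5: s1:4  s2:4  s3:3  s4:3  s5:4  s6:3  s7:2 — peak 4.
Total fitter-shifts = 23 over 7 shifts ⇒ peak ≥ ⌈23/7⌉ = 4, so 4 is optimal.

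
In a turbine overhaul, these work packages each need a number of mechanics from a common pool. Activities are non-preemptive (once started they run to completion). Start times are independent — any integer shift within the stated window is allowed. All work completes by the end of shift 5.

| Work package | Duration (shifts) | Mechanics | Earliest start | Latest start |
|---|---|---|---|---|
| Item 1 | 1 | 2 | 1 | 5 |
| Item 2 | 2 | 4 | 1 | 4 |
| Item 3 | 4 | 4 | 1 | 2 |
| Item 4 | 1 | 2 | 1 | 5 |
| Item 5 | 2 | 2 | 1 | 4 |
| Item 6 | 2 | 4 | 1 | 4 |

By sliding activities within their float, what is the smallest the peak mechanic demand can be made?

10

Early-start (Item 1@1, Item 2@1, Item 3@1, Item 4@1, Item 5@1, Item 6@1) gives peak 18: s1:18  s2:14  s3:4  s4:4  s5:0.
Shift Item 4→2, Item 5→3, Item 6→3.
Schedule Item 1@1, Item 2@1, Item 3@1, Item 4@2, Item 5@3, Item 6@3: s1:10  s2:10  s3:10  s4:10  s5:0 — peak 10.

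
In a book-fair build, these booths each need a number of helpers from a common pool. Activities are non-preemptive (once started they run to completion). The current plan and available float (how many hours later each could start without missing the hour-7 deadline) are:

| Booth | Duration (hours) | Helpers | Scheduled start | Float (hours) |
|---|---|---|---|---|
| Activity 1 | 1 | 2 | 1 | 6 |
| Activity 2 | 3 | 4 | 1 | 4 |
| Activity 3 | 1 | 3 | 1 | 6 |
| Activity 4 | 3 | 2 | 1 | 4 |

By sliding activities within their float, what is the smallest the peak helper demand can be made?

4

Early-start (Activity 1@1, Activity 2@1, Activity 3@1, Activity 4@1) gives peak 11: h1:11  h2:6  h3:6  h4:0  h5:0  h6:0  h7:0.
Shift Activity 2→4, Activity 3→7.
Schedule Activity 1@1, Activity 2@4, Activity 3@7, Activity 4@1: h1:4  h2:2  h3:2  h4:4  h5:4  h6:4  h7:3 — peak 4.
Total helper-hours = 23 over 7 hours ⇒ peak ≥ ⌈23/7⌉ = 4, so 4 is optimal.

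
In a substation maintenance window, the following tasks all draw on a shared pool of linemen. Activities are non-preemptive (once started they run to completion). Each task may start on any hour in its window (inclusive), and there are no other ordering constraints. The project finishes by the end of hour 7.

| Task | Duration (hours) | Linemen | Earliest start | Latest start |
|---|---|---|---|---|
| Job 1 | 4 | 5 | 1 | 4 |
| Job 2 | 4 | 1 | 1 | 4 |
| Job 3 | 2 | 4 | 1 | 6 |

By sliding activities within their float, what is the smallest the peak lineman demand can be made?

Early-start (Job 1@1, Job 2@1, Job 3@1) gives peak 10: h1:10  h2:10  h3:6  h4:6  h5:0  h6:0  h7:0.
Shift Job 3→5.
Schedule Job 1@1, Job 2@1, Job 3@5: h1:6  h2:6  h3:6  h4:6  h5:4  h6:4  h7:0 — peak 6.

6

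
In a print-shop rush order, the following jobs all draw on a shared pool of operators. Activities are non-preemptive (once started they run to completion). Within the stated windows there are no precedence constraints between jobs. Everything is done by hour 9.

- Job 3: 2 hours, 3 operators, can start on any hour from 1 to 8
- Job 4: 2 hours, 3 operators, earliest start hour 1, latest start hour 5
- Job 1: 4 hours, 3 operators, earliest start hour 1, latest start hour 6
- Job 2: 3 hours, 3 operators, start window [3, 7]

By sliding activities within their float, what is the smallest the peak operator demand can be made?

Early-start (Job 3@1, Job 4@1, Job 1@1, Job 2@3) gives peak 9: h1:9  h2:9  h3:6  h4:6  h5:3  h6:0  h7:0  h8:0  h9:0.
Shift Job 1→3.
Schedule Job 3@1, Job 4@1, Job 1@3, Job 2@3: h1:6  h2:6  h3:6  h4:6  h5:6  h6:3  h7:0  h8:0  h9:0 — peak 6.

6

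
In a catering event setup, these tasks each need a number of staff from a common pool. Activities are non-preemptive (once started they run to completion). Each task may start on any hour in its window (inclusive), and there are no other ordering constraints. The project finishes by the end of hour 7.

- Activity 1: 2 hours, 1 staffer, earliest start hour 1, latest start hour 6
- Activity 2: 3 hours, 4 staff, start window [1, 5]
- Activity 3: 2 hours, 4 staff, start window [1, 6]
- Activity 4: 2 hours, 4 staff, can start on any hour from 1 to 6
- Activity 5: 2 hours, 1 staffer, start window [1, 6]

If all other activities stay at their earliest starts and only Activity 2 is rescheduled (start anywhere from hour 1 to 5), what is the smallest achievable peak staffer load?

10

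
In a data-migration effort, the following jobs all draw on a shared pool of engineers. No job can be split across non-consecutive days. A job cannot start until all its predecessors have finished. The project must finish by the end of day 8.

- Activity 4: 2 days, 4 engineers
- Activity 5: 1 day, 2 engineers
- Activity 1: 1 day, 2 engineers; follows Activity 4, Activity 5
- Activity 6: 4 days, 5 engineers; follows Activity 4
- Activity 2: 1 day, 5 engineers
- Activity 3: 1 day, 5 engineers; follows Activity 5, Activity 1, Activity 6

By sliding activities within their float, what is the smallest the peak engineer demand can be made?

Early-start (Activity 4@1, Activity 5@1, Activity 1@3, Activity 6@3, Activity 2@1, Activity 3@7) gives peak 11: d1:11  d2:4  d3:7  d4:5  d5:5  d6:5  d7:5  d8:0.
Shift Activity 2→7, Activity 3→8.
Schedule Activity 4@1, Activity 5@1, Activity 1@3, Activity 6@3, Activity 2@7, Activity 3@8: d1:6  d2:4  d3:7  d4:5  d5:5  d6:5  d7:5  d8:5 — peak 7.

7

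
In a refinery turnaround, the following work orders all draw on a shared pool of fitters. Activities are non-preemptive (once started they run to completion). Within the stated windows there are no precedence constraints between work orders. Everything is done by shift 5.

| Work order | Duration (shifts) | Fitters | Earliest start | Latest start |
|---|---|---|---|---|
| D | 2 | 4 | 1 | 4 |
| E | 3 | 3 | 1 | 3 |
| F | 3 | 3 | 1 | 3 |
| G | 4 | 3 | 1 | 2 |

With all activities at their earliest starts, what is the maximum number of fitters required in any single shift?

13

Early-start schedule: D@1, E@1, F@1, G@1.
Load per shift: shift 1: 13, shift 2: 13, shift 3: 9, shift 4: 3, shift 5: 0.
Peak is 13.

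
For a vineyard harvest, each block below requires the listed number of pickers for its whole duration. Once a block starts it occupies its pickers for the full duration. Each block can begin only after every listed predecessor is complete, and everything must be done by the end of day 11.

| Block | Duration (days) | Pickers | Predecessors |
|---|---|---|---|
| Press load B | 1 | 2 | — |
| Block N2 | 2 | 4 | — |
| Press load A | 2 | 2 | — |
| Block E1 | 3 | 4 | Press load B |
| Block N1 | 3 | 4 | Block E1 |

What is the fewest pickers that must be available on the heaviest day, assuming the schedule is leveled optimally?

Early-start (Press load B@1, Block N2@1, Press load A@1, Block E1@2, Block N1@5) gives peak 10: d1:8  d2:10  d3:4  d4:4  d5:4  d6:4  d7:4  d8:0  d9:0  d10:0  d11:0.
Shift Block N2→2, Press load A→4, Block E1→6, Block N1→9.
Schedule Press load B@1, Block N2@2, Press load A@4, Block E1@6, Block N1@9: d1:2  d2:4  d3:4  d4:2  d5:2  d6:4  d7:4  d8:4  d9:4  d10:4  d11:4 — peak 4.
Total picker-days = 38 over 11 days ⇒ peak ≥ ⌈38/11⌉ = 4, so 4 is optimal.

4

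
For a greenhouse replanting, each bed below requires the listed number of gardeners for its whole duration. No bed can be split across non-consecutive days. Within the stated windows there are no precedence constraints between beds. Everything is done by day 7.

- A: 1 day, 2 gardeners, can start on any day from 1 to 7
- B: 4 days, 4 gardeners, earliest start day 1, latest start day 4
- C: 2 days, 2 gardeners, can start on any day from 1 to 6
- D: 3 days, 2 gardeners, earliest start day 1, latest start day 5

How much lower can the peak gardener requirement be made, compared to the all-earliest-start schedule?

Early-start peak: d1:10  d2:8  d3:6  d4:4  d5:0  d6:0  d7:0 ⇒ 10.
Leveled (A@1, B@4, C@2, D@1): d1:4  d2:4  d3:4  d4:4  d5:4  d6:4  d7:4 ⇒ 4.
Reduction 10 − 4 = 6.

6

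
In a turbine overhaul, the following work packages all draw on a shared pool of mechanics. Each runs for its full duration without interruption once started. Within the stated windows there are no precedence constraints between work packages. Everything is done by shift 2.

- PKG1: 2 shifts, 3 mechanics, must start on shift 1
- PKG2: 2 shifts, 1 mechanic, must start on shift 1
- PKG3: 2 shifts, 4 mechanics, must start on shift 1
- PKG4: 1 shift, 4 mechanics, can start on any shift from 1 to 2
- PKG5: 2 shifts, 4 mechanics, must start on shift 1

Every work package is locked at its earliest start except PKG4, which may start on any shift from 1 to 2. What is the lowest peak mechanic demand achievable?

PKG4@1: s1:16  s2:12 → peak 16
PKG4@2: s1:12  s2:16 → peak 16
Best is PKG4@1, peak 16.

16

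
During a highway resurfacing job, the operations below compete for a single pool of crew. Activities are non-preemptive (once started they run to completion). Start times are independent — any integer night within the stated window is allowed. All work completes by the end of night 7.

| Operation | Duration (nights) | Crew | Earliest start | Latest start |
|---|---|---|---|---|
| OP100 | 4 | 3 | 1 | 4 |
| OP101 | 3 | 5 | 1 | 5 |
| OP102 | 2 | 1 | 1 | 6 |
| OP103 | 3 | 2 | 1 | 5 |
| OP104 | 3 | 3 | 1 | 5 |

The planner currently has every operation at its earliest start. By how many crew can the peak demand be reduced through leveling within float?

Early-start peak: n1:14  n2:14  n3:13  n4:3  n5:0  n6:0  n7:0 ⇒ 14.
Leveled (OP100@1, OP101@5, OP102@1, OP103@4, OP104@1): n1:7  n2:7  n3:6  n4:5  n5:7  n6:7  n7:5 ⇒ 7.
Reduction 14 − 7 = 7.

7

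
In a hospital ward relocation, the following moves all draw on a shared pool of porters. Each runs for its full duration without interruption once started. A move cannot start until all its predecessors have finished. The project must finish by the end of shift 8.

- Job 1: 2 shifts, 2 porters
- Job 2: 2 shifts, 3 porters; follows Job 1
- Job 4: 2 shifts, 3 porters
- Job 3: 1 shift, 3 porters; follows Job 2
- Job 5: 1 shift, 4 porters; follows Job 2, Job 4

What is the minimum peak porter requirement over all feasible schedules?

4

Early-start (Job 1@1, Job 2@3, Job 4@1, Job 3@5, Job 5@5) gives peak 7: s1:5  s2:5  s3:3  s4:3  s5:7  s6:0  s7:0  s8:0.
Shift Job 4→5, Job 3→7, Job 5→8.
Schedule Job 1@1, Job 2@3, Job 4@5, Job 3@7, Job 5@8: s1:2  s2:2  s3:3  s4:3  s5:3  s6:3  s7:3  s8:4 — peak 4.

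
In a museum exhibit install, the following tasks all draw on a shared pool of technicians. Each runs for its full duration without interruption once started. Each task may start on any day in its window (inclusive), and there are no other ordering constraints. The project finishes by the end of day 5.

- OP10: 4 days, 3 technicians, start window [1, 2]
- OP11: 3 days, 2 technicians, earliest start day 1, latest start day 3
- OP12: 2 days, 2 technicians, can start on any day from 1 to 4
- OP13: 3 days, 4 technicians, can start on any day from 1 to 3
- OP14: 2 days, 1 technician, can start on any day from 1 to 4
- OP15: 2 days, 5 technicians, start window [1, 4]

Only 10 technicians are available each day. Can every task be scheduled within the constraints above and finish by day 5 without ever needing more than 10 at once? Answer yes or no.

Schedule OP10@1, OP11@1, OP12@4, OP13@1, OP14@1, OP15@4: d1:10  d2:10  d3:9  d4:10  d5:7 — peak 10 ≤ 10.

yes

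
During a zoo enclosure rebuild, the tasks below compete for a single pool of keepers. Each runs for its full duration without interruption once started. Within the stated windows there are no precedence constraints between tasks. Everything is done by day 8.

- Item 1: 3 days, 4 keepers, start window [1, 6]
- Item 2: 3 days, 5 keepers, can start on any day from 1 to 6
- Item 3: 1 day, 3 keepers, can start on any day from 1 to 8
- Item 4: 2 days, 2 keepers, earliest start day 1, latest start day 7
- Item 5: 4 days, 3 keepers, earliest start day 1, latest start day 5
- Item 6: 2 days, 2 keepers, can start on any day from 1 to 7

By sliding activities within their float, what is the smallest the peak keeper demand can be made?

7

Early-start (Item 1@1, Item 2@1, Item 3@1, Item 4@1, Item 5@1, Item 6@1) gives peak 19: d1:19  d2:16  d3:12  d4:3  d5:0  d6:0  d7:0  d8:0.
Shift Item 2→5, Item 3→4, Item 4→5, Item 6→7.
Schedule Item 1@1, Item 2@5, Item 3@4, Item 4@5, Item 5@1, Item 6@7: d1:7  d2:7  d3:7  d4:6  d5:7  d6:7  d7:7  d8:2 — peak 7.
Total keeper-days = 50 over 8 days ⇒ peak ≥ ⌈50/8⌉ = 7, so 7 is optimal.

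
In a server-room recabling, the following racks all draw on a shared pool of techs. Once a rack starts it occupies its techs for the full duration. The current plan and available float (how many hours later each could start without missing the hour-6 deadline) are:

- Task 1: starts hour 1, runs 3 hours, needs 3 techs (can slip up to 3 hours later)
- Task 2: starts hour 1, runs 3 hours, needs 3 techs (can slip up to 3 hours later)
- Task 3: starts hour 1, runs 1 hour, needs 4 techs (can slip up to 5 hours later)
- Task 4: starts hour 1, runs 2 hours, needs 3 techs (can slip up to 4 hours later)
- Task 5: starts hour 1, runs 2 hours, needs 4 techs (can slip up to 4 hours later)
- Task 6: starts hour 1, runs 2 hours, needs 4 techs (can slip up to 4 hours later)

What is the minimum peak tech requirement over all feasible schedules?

9

Early-start (Task 1@1, Task 2@1, Task 3@1, Task 4@1, Task 5@1, Task 6@1) gives peak 21: h1:21  h2:17  h3:6  h4:0  h5:0  h6:0.
Shift Task 3→4, Task 5→4, Task 6→5.
Schedule Task 1@1, Task 2@1, Task 3@4, Task 4@1, Task 5@4, Task 6@5: h1:9  h2:9  h3:6  h4:8  h5:8  h6:4 — peak 9.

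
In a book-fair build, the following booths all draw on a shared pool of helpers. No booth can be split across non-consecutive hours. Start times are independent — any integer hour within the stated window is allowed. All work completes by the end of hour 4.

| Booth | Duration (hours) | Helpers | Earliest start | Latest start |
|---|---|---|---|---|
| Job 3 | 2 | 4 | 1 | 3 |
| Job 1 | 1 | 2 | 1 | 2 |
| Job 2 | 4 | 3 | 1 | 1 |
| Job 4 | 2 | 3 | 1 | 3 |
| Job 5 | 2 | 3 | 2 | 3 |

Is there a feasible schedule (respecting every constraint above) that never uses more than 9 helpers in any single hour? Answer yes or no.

yes

Schedule Job 3@1, Job 1@1, Job 2@1, Job 4@3, Job 5@3: h1:9  h2:7  h3:9  h4:9 — peak 9 ≤ 9.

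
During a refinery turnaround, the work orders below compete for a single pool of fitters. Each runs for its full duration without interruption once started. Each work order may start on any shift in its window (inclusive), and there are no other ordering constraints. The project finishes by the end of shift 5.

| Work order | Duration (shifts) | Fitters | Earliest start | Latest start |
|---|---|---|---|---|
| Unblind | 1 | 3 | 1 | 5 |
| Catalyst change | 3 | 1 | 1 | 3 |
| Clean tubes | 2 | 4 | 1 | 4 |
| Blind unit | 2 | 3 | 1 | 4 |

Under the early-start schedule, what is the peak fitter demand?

Early-start schedule: Unblind@1, Catalyst change@1, Clean tubes@1, Blind unit@1.
Load per shift: shift 1: 11, shift 2: 8, shift 3: 1, shift 4: 0, shift 5: 0.
Peak is 11.

11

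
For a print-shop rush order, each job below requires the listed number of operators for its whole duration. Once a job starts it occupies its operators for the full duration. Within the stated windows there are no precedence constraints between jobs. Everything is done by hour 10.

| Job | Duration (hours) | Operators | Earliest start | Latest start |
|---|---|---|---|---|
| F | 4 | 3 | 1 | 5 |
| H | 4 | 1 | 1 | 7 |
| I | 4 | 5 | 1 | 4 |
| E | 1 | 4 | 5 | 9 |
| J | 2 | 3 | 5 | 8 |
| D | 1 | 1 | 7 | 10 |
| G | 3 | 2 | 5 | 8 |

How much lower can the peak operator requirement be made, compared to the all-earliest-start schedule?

3

Early-start peak: h1:9  h2:9  h3:9  h4:9  h5:9  h6:5  h7:3  h8:0  h9:0  h10:0 ⇒ 9.
Leveled (F@5, H@1, I@1, E@9, J@5, D@7, G@7): h1:6  h2:6  h3:6  h4:6  h5:6  h6:6  h7:6  h8:5  h9:6  h10:0 ⇒ 6.
Reduction 9 − 6 = 3.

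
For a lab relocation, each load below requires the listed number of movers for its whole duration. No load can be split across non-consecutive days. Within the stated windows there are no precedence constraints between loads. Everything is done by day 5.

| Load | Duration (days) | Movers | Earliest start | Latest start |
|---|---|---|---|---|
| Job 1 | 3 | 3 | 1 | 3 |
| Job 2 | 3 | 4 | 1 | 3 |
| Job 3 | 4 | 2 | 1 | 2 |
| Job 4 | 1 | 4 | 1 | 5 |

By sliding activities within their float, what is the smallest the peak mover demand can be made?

Early-start (Job 1@1, Job 2@1, Job 3@1, Job 4@1) gives peak 13: d1:13  d2:9  d3:9  d4:2  d5:0.
Shift Job 4→4.
Schedule Job 1@1, Job 2@1, Job 3@1, Job 4@4: d1:9  d2:9  d3:9  d4:6  d5:0 — peak 9.

9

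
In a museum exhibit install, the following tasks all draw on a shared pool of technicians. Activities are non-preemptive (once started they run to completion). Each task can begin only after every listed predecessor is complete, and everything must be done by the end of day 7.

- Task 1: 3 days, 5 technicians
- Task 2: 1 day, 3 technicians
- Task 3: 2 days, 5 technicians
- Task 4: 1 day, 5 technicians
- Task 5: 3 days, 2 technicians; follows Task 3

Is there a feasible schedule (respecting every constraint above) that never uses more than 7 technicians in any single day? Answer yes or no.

yes

Schedule Task 1@3, Task 2@6, Task 3@1, Task 4@7, Task 5@3: d1:5  d2:5  d3:7  d4:7  d5:7  d6:3  d7:5 — peak 7 ≤ 7.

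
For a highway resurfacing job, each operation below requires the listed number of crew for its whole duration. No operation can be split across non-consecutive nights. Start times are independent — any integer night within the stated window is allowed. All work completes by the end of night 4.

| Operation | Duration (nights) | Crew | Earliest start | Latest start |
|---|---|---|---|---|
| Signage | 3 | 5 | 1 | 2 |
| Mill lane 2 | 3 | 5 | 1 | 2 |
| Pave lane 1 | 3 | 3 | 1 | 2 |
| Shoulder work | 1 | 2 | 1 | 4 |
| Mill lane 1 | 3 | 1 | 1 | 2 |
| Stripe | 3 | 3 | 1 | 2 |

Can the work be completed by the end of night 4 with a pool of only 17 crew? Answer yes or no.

Schedule Signage@1, Mill lane 2@1, Pave lane 1@1, Shoulder work@1, Mill lane 1@1, Stripe@2: n1:16  n2:17  n3:17  n4:3 — peak 17 ≤ 17.

yes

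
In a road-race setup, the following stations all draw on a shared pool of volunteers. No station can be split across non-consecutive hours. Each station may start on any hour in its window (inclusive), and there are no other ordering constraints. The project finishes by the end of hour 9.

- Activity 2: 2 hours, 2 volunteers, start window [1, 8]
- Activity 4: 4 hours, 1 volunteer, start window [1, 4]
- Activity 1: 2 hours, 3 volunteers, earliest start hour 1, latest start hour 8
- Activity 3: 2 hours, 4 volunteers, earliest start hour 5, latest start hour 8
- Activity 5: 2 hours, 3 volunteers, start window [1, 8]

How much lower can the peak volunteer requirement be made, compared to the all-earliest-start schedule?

5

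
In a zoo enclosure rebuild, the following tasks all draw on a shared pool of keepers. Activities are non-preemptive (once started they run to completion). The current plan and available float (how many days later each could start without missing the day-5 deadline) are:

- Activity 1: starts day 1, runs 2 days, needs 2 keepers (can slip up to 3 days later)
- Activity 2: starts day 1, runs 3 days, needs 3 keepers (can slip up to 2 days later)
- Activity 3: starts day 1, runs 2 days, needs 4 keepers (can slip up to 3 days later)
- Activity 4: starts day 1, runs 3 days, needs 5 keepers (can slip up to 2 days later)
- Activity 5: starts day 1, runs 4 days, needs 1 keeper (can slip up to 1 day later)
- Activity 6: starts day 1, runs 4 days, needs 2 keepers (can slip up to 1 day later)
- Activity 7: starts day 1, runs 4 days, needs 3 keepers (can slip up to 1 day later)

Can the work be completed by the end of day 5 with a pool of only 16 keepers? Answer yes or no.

yes

Schedule Activity 1@1, Activity 2@3, Activity 3@1, Activity 4@3, Activity 5@1, Activity 6@1, Activity 7@1: d1:12  d2:12  d3:14  d4:14  d5:8 — peak 14 ≤ 16.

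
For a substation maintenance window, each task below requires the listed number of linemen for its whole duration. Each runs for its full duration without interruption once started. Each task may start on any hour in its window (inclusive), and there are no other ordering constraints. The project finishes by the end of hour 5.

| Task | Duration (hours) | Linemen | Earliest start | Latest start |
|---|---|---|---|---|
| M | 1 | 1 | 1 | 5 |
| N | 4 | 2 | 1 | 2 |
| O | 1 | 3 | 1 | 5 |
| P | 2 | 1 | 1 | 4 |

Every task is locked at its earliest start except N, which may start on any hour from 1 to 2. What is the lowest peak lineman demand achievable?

5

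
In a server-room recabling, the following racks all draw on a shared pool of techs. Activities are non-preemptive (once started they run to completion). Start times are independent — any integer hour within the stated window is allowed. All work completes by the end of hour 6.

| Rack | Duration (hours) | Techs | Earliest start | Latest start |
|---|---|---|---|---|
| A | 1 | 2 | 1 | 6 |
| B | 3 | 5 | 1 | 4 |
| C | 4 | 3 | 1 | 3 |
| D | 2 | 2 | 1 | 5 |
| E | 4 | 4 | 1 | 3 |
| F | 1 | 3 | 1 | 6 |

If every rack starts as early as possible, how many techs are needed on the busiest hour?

19

Early-start schedule: A@1, B@1, C@1, D@1, E@1, F@1.
Load per hour: hour 1: 19, hour 2: 14, hour 3: 12, hour 4: 7, hour 5: 0, hour 6: 0.
Peak is 19.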